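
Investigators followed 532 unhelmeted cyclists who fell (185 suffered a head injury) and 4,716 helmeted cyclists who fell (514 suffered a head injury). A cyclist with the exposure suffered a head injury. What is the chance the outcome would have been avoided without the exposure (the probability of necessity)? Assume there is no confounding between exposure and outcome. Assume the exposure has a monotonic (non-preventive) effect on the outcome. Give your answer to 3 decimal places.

PN ≈ 0.687

p₁ = P(outcome | exposed) = 185/532 = 0.34774
p₀ = P(outcome | unexposed) = 514/4716 = 0.10899
Under exogeneity and monotonicity, PN = (p₁ − p₀) / p₁.
PN = (0.34774 − 0.10899) / 0.34774 = 0.23875 / 0.34774 ≈ 0.6866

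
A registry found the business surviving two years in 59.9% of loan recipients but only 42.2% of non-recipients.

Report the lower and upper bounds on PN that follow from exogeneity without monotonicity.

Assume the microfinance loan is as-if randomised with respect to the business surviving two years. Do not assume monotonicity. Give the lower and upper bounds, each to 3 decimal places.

p₁ = 0.599, p₀ = 0.422.
Under exogeneity alone the bounds on PN are max{0,(p₁−p₀)/p₁} ≤ PN ≤ min{1,(1−p₀)/p₁}.
  lower = (p₁ − p₀)/p₁ = 0.177 / 0.599 ≈ 0.2955
  upper = min{1, (1 − p₀)/p₁} = 0.578 / 0.599 ≈ 0.9649

0.295 ≤ PN ≤ 0.965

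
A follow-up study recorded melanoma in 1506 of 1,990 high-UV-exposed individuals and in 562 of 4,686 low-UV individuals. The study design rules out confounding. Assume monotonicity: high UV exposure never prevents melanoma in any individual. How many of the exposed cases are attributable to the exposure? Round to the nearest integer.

p₁ = P(outcome | exposed) = 1506/1990 = 0.75678
p₀ = P(outcome | unexposed) = 562/4686 = 0.11993
PN = (p₁ − p₀)/p₁ = (0.75678 − 0.11993) / 0.75678 ≈ 0.84152.
Attributable cases ≈ PN × (exposed cases) = 0.84152 × 1506 ≈ 1267.34.

about 1267 cases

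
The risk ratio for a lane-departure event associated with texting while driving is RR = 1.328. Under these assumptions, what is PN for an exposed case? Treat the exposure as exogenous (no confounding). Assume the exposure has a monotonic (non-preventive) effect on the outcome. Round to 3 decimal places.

PN ≈ 0.247

Under exogeneity and monotonicity, PN = (RR − 1) / RR = 1 − 1/RR.
PN = (1.328 − 1) / 1.328 = 0.328 / 1.328 ≈ 0.2470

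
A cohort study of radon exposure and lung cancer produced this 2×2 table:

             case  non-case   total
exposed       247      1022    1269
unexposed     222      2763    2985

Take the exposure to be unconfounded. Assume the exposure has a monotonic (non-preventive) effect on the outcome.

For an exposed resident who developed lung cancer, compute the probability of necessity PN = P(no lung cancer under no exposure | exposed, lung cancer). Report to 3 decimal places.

PN ≈ 0.618

p₁ = P(outcome | exposed) = 247/1269 = 0.19464
p₀ = P(outcome | unexposed) = 222/2985 = 0.074372
Under exogeneity and monotonicity, PN = (p₁ − p₀) / p₁.
PN = (0.19464 − 0.074372) / 0.19464 = 0.12027 / 0.19464 ≈ 0.6179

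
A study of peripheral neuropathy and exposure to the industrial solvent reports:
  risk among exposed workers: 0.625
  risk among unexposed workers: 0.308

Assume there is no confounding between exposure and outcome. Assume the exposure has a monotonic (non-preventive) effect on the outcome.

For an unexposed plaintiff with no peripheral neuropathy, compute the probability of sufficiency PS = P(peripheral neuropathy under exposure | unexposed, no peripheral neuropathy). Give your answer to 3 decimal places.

Let p₁ = 0.625, p₀ = 0.308.
Under exogeneity and monotonicity, PS = (p₁ − p₀) / (1 − p₀).
PS = (0.625 − 0.308) / (1 − 0.308) = 0.317 / 0.692 ≈ 0.4581

PS ≈ 0.458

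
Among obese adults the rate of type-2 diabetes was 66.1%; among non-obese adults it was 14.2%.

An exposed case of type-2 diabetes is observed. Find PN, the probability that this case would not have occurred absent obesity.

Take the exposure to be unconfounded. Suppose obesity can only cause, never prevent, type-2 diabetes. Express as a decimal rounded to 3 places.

PN ≈ 0.785

p₁ = 0.661, p₀ = 0.142.
Under exogeneity and monotonicity, PN = (p₁ − p₀) / p₁.
PN = (0.661 − 0.142) / 0.661 = 0.519 / 0.661 ≈ 0.7852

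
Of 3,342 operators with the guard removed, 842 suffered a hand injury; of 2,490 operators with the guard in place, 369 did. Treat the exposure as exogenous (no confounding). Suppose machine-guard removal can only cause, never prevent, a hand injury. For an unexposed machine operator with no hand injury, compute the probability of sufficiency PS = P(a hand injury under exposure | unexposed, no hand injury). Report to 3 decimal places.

p₁ = P(outcome | exposed) = 842/3342 = 0.25194
p₀ = P(outcome | unexposed) = 369/2490 = 0.14819
Under exogeneity and monotonicity, PS = (p₁ − p₀) / (1 − p₀).
PS = (0.25194 − 0.14819) / (1 − 0.14819) = 0.10375 / 0.85181 ≈ 0.1218

PS ≈ 0.122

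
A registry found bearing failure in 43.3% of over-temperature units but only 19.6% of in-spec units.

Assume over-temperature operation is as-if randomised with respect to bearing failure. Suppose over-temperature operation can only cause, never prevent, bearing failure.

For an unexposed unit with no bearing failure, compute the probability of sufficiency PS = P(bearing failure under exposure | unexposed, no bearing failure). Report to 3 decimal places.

p₁ = 0.433, p₀ = 0.196.
Under exogeneity and monotonicity, PS = (p₁ − p₀) / (1 − p₀).
PS = (0.433 − 0.196) / (1 − 0.196) = 0.237 / 0.804 ≈ 0.2948

PS ≈ 0.295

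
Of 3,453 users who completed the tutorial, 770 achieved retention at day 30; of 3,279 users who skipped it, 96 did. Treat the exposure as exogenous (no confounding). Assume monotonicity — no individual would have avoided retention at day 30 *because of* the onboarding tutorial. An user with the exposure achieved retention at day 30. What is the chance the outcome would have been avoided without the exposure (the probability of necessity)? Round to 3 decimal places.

PN ≈ 0.869

p₁ = P(outcome | exposed) = 770/3453 = 0.22299
p₀ = P(outcome | unexposed) = 96/3279 = 0.029277
Under exogeneity and monotonicity, PN = (p₁ − p₀) / p₁.
PN = (0.22299 − 0.029277) / 0.22299 = 0.19372 / 0.22299 ≈ 0.8687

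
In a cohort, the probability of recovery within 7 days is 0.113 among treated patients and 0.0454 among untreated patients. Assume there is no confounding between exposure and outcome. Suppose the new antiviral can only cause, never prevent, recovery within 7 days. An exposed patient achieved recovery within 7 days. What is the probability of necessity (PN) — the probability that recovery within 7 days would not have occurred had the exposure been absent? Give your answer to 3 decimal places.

Let p₁ = 0.113, p₀ = 0.0454.
Under exogeneity and monotonicity, PN = (p₁ − p₀) / p₁.
PN = (0.113 − 0.0454) / 0.113 = 0.0676 / 0.113 ≈ 0.5982

PN ≈ 0.598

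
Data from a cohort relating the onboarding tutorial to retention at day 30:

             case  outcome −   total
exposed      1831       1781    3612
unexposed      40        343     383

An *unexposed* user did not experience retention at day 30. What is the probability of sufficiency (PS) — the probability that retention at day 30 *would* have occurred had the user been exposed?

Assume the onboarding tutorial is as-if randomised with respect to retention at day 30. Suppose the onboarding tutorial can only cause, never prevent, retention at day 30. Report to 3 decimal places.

p₁ = P(outcome | exposed) = 1831/3612 = 0.50692
p₀ = P(outcome | unexposed) = 40/383 = 0.10444
Under exogeneity and monotonicity, PS = (p₁ − p₀) / (1 − p₀).
PS = (0.50692 − 0.10444) / (1 − 0.10444) = 0.40248 / 0.89556 ≈ 0.4494

PS ≈ 0.449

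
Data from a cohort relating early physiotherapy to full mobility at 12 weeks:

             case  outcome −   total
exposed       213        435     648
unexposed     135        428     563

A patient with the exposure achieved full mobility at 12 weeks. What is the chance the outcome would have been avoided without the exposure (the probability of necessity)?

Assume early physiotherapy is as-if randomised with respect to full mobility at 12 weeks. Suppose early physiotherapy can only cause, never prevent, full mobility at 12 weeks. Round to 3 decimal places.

PN ≈ 0.271

p₁ = P(outcome | exposed) = 213/648 = 0.3287
p₀ = P(outcome | unexposed) = 135/563 = 0.23979
Under exogeneity and monotonicity, PN = (p₁ − p₀)/p₁.
PN = (0.3287 − 0.23979) / 0.3287 ≈ 0.2705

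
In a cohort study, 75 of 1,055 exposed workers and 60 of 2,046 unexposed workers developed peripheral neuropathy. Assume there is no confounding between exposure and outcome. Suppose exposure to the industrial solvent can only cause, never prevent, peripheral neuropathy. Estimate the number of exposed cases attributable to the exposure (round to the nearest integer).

p₁ = P(outcome | exposed) = 75/1055 = 0.07109
p₀ = P(outcome | unexposed) = 60/2046 = 0.029326
PN = (p₁ − p₀)/p₁ = (0.07109 − 0.029326) / 0.07109 ≈ 0.58749.
Attributable cases ≈ PN × (exposed cases) = 0.58749 × 75 ≈ 44.06.

about 44 cases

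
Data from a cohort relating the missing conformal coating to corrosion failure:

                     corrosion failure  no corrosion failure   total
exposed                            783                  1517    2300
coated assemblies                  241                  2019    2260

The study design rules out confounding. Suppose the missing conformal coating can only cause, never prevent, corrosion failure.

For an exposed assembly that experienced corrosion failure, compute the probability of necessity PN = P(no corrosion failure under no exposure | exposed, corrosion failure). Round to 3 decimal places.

p₁ = P(outcome | exposed) = 783/2300 = 0.34043
p₀ = P(outcome | unexposed) = 241/2260 = 0.10664
Under exogeneity and monotonicity, PN = (p₁ − p₀)/p₁.
PN = (0.34043 − 0.10664) / 0.34043 ≈ 0.6868

PN ≈ 0.687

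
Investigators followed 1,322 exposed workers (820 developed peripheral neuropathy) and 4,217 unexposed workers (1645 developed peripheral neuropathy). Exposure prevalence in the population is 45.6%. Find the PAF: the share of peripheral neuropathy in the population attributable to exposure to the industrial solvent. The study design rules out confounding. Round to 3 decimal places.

PAF ≈ 0.212

p₁ = P(outcome | exposed) = 820/1322 = 0.62027
p₀ = P(outcome | unexposed) = 1645/4217 = 0.39009
Overall risk P(Y=1) = π·p₁ + (1−π)·p₀ = 0.456×0.62027 + 0.544×0.39009 = 0.49505.
Under exogeneity, PAF = [P(Y=1) − p₀] / P(Y=1).
PAF = (0.49505 − 0.39009) / 0.49505 ≈ 0.2120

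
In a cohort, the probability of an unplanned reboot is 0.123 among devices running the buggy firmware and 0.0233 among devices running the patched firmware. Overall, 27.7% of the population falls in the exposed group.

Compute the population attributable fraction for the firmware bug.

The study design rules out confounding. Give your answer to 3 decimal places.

PAF ≈ 0.542

Let p₁ = 0.123, p₀ = 0.0233.
Overall risk P(Y=1) = π·p₁ + (1−π)·p₀ = 0.277×0.123 + 0.723×0.0233 = 0.050917.
Under exogeneity, PAF = [P(Y=1) − p₀] / P(Y=1).
PAF = (0.050917 − 0.0233) / 0.050917 ≈ 0.5424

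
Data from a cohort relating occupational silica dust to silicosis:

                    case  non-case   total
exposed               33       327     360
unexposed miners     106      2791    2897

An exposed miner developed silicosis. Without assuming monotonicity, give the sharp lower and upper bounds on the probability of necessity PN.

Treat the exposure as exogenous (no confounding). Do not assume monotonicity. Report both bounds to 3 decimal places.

p₁ = P(outcome | exposed) = 33/360 = 0.091667
p₀ = P(outcome | unexposed) = 106/2897 = 0.03659
Under exogeneity alone the bounds on PN are max{0,(p₁−p₀)/p₁} ≤ PN ≤ min{1,(1−p₀)/p₁}.
  lower = (p₁ − p₀)/p₁ = 0.055077 / 0.091667 ≈ 0.6008
  upper = min{1, (1 − p₀)/p₁} = 0.96341 / 0.091667 ≈ 10.5099 → capped at 1

0.601 ≤ PN ≤ 1.000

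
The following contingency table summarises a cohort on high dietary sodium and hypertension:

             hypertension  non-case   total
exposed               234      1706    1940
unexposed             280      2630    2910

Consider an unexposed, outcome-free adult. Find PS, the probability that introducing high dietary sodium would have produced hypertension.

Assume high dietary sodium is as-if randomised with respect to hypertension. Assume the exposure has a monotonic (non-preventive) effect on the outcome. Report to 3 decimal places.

p₁ = P(outcome | exposed) = 234/1940 = 0.12062
p₀ = P(outcome | unexposed) = 280/2910 = 0.09622
Under exogeneity and monotonicity, PS = (p₁ − p₀) / (1 − p₀).
PS = (0.12062 − 0.09622) / (1 − 0.09622) = 0.024399 / 0.90378 ≈ 0.0270

PS ≈ 0.027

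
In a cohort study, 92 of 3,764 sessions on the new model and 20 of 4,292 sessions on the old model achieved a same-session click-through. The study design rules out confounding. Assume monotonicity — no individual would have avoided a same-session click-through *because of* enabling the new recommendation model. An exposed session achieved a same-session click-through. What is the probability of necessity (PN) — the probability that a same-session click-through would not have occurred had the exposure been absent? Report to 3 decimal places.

PN ≈ 0.809

p₁ = P(outcome | exposed) = 92/3764 = 0.024442
p₀ = P(outcome | unexposed) = 20/4292 = 0.0046598
Under exogeneity and monotonicity, PN = (p₁ − p₀) / p₁.
PN = (0.024442 − 0.0046598) / 0.024442 = 0.019782 / 0.024442 ≈ 0.8094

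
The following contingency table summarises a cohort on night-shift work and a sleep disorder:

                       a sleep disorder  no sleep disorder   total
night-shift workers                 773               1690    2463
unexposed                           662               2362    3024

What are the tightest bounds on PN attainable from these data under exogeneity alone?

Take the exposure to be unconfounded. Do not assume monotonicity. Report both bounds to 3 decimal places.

p₁ = P(outcome | exposed) = 773/2463 = 0.31384
p₀ = P(outcome | unexposed) = 662/3024 = 0.21892
Under exogeneity alone the bounds on PN are max{0,(p₁−p₀)/p₁} ≤ PN ≤ min{1,(1−p₀)/p₁}.
  lower = (p₁ − p₀)/p₁ = 0.09493 / 0.31384 ≈ 0.3025
  upper = min{1, (1 − p₀)/p₁} = 0.78108 / 0.31384 ≈ 2.4888 → capped at 1

0.302 ≤ PN ≤ 1.000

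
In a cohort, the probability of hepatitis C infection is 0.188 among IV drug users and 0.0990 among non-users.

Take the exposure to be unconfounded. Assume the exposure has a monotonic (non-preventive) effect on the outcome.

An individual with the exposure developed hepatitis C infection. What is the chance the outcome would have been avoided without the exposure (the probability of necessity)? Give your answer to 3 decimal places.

PN ≈ 0.473

Let p₁ = 0.188, p₀ = 0.099.
Under exogeneity and monotonicity, PN = (p₁ − p₀) / p₁.
PN = (0.188 − 0.099) / 0.188 = 0.089 / 0.188 ≈ 0.4734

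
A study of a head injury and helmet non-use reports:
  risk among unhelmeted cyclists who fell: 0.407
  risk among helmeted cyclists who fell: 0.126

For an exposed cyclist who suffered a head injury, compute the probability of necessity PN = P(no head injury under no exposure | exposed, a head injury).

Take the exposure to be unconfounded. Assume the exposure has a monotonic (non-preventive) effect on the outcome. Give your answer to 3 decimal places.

Let p₁ = 0.407, p₀ = 0.126.
Under exogeneity and monotonicity, PN = (p₁ − p₀) / p₁.
PN = (0.407 − 0.126) / 0.407 = 0.281 / 0.407 ≈ 0.6904

PN ≈ 0.690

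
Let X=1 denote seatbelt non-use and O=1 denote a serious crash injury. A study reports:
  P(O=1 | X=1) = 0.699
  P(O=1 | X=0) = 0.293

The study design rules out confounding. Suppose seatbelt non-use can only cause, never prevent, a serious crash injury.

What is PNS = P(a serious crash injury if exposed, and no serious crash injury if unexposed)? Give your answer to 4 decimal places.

Let p₁ = 0.699, p₀ = 0.293.
Under exogeneity and monotonicity, PNS = p₁ − p₀.
PNS = 0.699 − 0.293 = 0.406

PNS ≈ 0.4060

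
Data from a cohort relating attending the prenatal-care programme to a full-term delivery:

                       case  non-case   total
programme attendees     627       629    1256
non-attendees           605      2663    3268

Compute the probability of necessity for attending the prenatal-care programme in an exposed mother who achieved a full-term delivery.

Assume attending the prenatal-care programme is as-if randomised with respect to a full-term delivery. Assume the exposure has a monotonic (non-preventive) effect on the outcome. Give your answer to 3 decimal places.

p₁ = P(outcome | exposed) = 627/1256 = 0.4992
p₀ = P(outcome | unexposed) = 605/3268 = 0.18513
Under exogeneity and monotonicity, PN = (p₁ − p₀) / p₁.
PN = (0.4992 − 0.18513) / 0.4992 = 0.31408 / 0.4992 ≈ 0.6292

PN ≈ 0.629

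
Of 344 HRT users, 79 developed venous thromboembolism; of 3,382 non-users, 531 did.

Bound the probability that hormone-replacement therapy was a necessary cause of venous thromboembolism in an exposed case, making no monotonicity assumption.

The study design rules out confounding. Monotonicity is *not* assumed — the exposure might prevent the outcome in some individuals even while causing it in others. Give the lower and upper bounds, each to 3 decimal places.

p₁ = P(outcome | exposed) = 79/344 = 0.22965
p₀ = P(outcome | unexposed) = 531/3382 = 0.15701
Under exogeneity alone the bounds on PN are max{0,(p₁−p₀)/p₁} ≤ PN ≤ min{1,(1−p₀)/p₁}.
  lower = (p₁ − p₀)/p₁ = 0.072643 / 0.22965 ≈ 0.3163
  upper = min{1, (1 − p₀)/p₁} = 0.84299 / 0.22965 ≈ 3.6708 → capped at 1

0.316 ≤ PN ≤ 1.000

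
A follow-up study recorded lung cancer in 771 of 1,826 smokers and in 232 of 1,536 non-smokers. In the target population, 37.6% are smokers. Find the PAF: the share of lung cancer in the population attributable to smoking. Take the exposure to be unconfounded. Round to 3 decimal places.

PAF ≈ 0.403

p₁ = P(outcome | exposed) = 771/1826 = 0.42223
p₀ = P(outcome | unexposed) = 232/1536 = 0.15104
Overall risk P(Y=1) = π·p₁ + (1−π)·p₀ = 0.376×0.42223 + 0.624×0.15104 = 0.25301.
Under exogeneity, PAF = [P(Y=1) − p₀] / P(Y=1).
PAF = (0.25301 − 0.15104) / 0.25301 ≈ 0.4030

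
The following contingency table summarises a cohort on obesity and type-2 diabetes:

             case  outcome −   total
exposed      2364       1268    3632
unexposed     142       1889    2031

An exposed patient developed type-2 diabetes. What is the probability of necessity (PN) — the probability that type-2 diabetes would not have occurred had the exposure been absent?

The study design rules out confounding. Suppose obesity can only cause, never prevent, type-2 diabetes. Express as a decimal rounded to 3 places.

p₁ = P(outcome | exposed) = 2364/3632 = 0.65088
p₀ = P(outcome | unexposed) = 142/2031 = 0.069916
Under exogeneity and monotonicity, PN = (p₁ − p₀) / p₁.
PN = (0.65088 − 0.069916) / 0.65088 = 0.58096 / 0.65088 ≈ 0.8926

PN ≈ 0.893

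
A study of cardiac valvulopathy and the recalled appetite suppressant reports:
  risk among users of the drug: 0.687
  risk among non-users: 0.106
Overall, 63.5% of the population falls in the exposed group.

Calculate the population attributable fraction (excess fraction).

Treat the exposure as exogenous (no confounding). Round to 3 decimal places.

PAF ≈ 0.777

Let p₁ = 0.687, p₀ = 0.106.
Overall risk P(Y=1) = π·p₁ + (1−π)·p₀ = 0.635×0.687 + 0.365×0.106 = 0.47494.
Under exogeneity, PAF = [P(Y=1) − p₀] / P(Y=1).
PAF = (0.47494 − 0.106) / 0.47494 ≈ 0.7768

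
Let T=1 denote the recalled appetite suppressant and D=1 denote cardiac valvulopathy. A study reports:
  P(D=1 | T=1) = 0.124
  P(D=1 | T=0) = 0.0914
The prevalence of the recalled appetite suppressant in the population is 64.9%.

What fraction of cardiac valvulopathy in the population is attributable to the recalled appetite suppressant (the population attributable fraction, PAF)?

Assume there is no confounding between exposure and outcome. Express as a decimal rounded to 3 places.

PAF ≈ 0.188

Let p₁ = 0.124, p₀ = 0.0914.
Overall risk P(Y=1) = π·p₁ + (1−π)·p₀ = 0.649×0.124 + 0.351×0.0914 = 0.11256.
Under exogeneity, PAF = [P(Y=1) − p₀] / P(Y=1).
PAF = (0.11256 − 0.0914) / 0.11256 ≈ 0.1880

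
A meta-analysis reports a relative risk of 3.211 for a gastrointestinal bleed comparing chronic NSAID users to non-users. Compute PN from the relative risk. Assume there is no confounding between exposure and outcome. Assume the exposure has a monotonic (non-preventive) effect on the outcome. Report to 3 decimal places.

Under exogeneity and monotonicity, PN = (RR − 1) / RR = 1 − 1/RR.
PN = (3.211 − 1) / 3.211 = 2.211 / 3.211 ≈ 0.6886

PN ≈ 0.689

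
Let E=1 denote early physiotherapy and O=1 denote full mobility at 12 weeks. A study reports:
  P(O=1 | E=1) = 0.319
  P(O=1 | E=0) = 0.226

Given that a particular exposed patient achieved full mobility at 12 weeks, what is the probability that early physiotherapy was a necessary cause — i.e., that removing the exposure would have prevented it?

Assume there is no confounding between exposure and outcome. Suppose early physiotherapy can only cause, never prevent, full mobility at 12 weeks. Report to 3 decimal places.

Let p₁ = 0.319, p₀ = 0.226.
Under exogeneity and monotonicity, PN = (p₁ − p₀) / p₁.
PN = (0.319 − 0.226) / 0.319 = 0.093 / 0.319 ≈ 0.2915

PN ≈ 0.292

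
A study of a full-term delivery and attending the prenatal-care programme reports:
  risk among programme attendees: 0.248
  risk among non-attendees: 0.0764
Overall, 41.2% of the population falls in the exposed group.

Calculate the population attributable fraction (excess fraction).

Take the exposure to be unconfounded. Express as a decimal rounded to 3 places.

PAF ≈ 0.481

Let p₁ = 0.248, p₀ = 0.0764.
Overall risk P(Y=1) = π·p₁ + (1−π)·p₀ = 0.412×0.248 + 0.588×0.0764 = 0.1471.
Under exogeneity, PAF = [P(Y=1) − p₀] / P(Y=1).
PAF = (0.1471 − 0.0764) / 0.1471 ≈ 0.4806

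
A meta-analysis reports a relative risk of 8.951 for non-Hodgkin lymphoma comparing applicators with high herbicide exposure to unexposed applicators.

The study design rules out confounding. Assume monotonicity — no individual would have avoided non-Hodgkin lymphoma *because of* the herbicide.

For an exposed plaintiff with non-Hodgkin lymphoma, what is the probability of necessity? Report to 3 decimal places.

Under exogeneity and monotonicity, PN = (RR − 1) / RR = 1 − 1/RR.
PN = (8.951 − 1) / 8.951 = 7.951 / 8.951 ≈ 0.8883

PN ≈ 0.888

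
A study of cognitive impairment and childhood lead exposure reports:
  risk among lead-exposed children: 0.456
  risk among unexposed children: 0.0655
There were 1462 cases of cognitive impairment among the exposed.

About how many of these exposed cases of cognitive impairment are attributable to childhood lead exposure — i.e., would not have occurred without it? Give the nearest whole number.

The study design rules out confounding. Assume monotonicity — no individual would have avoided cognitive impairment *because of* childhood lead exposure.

Let p₁ = 0.456, p₀ = 0.0655.
PN = (p₁ − p₀)/p₁ = (0.456 − 0.0655) / 0.456 ≈ 0.85636.
Attributable cases ≈ PN × (exposed cases) = 0.85636 × 1462 ≈ 1252.00.

about 1252 cases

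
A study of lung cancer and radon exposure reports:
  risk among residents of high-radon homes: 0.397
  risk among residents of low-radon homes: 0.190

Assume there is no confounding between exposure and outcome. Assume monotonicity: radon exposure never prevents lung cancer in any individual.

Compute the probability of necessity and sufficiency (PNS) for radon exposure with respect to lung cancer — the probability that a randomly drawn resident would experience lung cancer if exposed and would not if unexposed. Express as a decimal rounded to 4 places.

PNS ≈ 0.2070

Let p₁ = 0.397, p₀ = 0.19.
Under exogeneity and monotonicity, PNS = p₁ − p₀.
PNS = 0.397 − 0.19 = 0.207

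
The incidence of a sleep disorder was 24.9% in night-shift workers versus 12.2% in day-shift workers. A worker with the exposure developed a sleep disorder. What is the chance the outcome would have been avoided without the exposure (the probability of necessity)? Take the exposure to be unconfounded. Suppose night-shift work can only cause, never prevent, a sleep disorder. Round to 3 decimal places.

p₁ = 0.249, p₀ = 0.122.
Under exogeneity and monotonicity, PN = (p₁ − p₀) / p₁.
PN = (0.249 − 0.122) / 0.249 = 0.127 / 0.249 ≈ 0.5100

PN ≈ 0.510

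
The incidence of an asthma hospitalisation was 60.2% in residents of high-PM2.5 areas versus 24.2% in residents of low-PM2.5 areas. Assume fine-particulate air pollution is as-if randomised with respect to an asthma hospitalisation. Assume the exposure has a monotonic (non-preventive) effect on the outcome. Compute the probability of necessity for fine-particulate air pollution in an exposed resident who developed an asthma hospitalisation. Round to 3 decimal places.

p₁ = 0.602, p₀ = 0.242.
Under exogeneity and monotonicity, PN = (p₁ − p₀) / p₁.
PN = (0.602 − 0.242) / 0.602 = 0.36 / 0.602 ≈ 0.5980

PN ≈ 0.598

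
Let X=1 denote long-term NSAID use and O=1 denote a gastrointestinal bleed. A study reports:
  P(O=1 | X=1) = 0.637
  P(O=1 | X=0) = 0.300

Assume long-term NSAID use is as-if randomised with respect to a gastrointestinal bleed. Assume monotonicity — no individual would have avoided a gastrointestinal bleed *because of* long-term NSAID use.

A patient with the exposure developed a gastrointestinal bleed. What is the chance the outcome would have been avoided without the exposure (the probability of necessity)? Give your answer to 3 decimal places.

PN ≈ 0.529

Let p₁ = 0.637, p₀ = 0.3.
Under exogeneity and monotonicity, PN = (p₁ − p₀) / p₁.
PN = (0.637 − 0.3) / 0.637 = 0.337 / 0.637 ≈ 0.5290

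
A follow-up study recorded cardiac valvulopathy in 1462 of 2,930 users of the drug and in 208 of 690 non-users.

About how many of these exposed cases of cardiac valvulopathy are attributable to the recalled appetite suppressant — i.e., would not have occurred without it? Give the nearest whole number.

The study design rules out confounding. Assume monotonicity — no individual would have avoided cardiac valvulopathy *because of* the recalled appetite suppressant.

about 579 cases

p₁ = P(outcome | exposed) = 1462/2930 = 0.49898
p₀ = P(outcome | unexposed) = 208/690 = 0.30145
PN = (p₁ − p₀)/p₁ = (0.49898 − 0.30145) / 0.49898 ≈ 0.39586.
Attributable cases ≈ PN × (exposed cases) = 0.39586 × 1462 ≈ 578.75.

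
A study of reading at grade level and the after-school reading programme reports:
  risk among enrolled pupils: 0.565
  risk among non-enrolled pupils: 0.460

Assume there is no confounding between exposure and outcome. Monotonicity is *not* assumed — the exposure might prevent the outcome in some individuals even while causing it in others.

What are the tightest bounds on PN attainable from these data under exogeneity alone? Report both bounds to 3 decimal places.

0.186 ≤ PN ≤ 0.956

Let p₁ = 0.565, p₀ = 0.46.
Under exogeneity alone the bounds on PN are max{0,(p₁−p₀)/p₁} ≤ PN ≤ min{1,(1−p₀)/p₁}.
  lower = (p₁ − p₀)/p₁ = 0.105 / 0.565 ≈ 0.1858
  upper = min{1, (1 − p₀)/p₁} = 0.54 / 0.565 ≈ 0.9558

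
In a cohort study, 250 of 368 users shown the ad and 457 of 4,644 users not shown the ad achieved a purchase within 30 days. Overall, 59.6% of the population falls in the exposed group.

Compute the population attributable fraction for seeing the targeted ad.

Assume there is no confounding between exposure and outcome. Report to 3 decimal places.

PAF ≈ 0.779

p₁ = P(outcome | exposed) = 250/368 = 0.67935
p₀ = P(outcome | unexposed) = 457/4644 = 0.098407
Overall risk P(Y=1) = π·p₁ + (1−π)·p₀ = 0.596×0.67935 + 0.404×0.098407 = 0.44465.
Under exogeneity, PAF = [P(Y=1) − p₀] / P(Y=1).
PAF = (0.44465 − 0.098407) / 0.44465 ≈ 0.7787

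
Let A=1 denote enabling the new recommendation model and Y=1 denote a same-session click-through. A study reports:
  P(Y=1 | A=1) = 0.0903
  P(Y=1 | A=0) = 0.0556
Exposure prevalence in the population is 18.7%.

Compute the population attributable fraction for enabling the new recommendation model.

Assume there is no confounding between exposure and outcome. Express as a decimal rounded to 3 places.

Let p₁ = 0.0903, p₀ = 0.0556.
Overall risk P(Y=1) = π·p₁ + (1−π)·p₀ = 0.187×0.0903 + 0.813×0.0556 = 0.062089.
Under exogeneity, PAF = [P(Y=1) − p₀] / P(Y=1).
PAF = (0.062089 − 0.0556) / 0.062089 ≈ 0.1045

PAF ≈ 0.105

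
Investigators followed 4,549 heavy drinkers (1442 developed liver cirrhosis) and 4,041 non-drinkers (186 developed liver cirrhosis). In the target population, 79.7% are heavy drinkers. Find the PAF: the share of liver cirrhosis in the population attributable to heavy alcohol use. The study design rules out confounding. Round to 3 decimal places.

PAF ≈ 0.824

p₁ = P(outcome | exposed) = 1442/4549 = 0.31699
p₀ = P(outcome | unexposed) = 186/4041 = 0.046028
Overall risk P(Y=1) = π·p₁ + (1−π)·p₀ = 0.797×0.31699 + 0.203×0.046028 = 0.26199.
Under exogeneity, PAF = [P(Y=1) − p₀] / P(Y=1).
PAF = (0.26199 − 0.046028) / 0.26199 ≈ 0.8243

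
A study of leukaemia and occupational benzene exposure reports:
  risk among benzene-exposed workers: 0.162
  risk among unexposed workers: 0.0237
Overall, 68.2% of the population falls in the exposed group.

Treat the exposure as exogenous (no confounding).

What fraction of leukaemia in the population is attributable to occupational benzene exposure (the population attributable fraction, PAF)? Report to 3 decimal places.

Let p₁ = 0.162, p₀ = 0.0237.
Overall risk P(Y=1) = π·p₁ + (1−π)·p₀ = 0.682×0.162 + 0.318×0.0237 = 0.11802.
Under exogeneity, PAF = [P(Y=1) − p₀] / P(Y=1).
PAF = (0.11802 − 0.0237) / 0.11802 ≈ 0.7992

PAF ≈ 0.799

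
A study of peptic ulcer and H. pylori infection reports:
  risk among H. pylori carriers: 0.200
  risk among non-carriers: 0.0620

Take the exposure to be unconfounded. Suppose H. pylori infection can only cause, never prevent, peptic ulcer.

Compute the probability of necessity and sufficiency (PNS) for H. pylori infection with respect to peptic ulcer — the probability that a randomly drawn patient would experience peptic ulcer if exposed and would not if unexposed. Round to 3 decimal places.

Let p₁ = 0.2, p₀ = 0.062.
Under exogeneity and monotonicity, PNS = p₁ − p₀.
PNS = 0.2 − 0.062 = 0.138

PNS ≈ 0.138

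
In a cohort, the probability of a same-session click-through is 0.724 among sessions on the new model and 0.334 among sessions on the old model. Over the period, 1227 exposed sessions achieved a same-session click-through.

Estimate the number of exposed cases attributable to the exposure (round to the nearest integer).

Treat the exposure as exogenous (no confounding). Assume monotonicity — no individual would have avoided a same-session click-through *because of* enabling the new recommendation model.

Let p₁ = 0.724, p₀ = 0.334.
PN = (p₁ − p₀)/p₁ = (0.724 − 0.334) / 0.724 ≈ 0.53867.
Attributable cases ≈ PN × (exposed cases) = 0.53867 × 1227 ≈ 660.95.

about 661 cases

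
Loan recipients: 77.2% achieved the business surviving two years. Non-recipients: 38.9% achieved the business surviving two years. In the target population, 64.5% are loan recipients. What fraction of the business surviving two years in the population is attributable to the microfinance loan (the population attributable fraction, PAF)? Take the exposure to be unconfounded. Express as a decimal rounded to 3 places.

p₁ = 0.772, p₀ = 0.389.
Overall risk P(Y=1) = π·p₁ + (1−π)·p₀ = 0.645×0.772 + 0.355×0.389 = 0.63604.
Under exogeneity, PAF = [P(Y=1) − p₀] / P(Y=1).
PAF = (0.63604 − 0.389) / 0.63604 ≈ 0.3884

PAF ≈ 0.388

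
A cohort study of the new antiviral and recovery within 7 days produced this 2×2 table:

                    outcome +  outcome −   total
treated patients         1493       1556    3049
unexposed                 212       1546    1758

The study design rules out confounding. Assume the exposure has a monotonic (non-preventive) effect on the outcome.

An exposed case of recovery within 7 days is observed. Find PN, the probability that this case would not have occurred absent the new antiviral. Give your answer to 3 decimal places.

p₁ = P(outcome | exposed) = 1493/3049 = 0.48967
p₀ = P(outcome | unexposed) = 212/1758 = 0.12059
Under exogeneity and monotonicity, PN = (p₁ − p₀)/p₁.
PN = (0.48967 − 0.12059) / 0.48967 ≈ 0.7537

PN ≈ 0.754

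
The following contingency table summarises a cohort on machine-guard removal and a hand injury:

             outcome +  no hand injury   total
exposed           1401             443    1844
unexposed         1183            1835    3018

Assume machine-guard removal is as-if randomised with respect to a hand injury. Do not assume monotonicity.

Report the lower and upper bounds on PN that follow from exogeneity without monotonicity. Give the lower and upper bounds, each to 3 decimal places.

p₁ = P(outcome | exposed) = 1401/1844 = 0.75976
p₀ = P(outcome | unexposed) = 1183/3018 = 0.39198
Under exogeneity alone the bounds on PN are max{0,(p₁−p₀)/p₁} ≤ PN ≤ min{1,(1−p₀)/p₁}.
  lower = (p₁ − p₀)/p₁ = 0.36778 / 0.75976 ≈ 0.4841
  upper = min{1, (1 − p₀)/p₁} = 0.60802 / 0.75976 ≈ 0.8003

0.484 ≤ PN ≤ 0.800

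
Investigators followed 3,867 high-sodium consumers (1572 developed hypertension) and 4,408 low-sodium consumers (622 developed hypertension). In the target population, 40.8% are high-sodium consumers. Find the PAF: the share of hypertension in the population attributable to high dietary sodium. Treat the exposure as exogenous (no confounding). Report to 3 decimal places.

PAF ≈ 0.434

p₁ = P(outcome | exposed) = 1572/3867 = 0.40652
p₀ = P(outcome | unexposed) = 622/4408 = 0.14111
Overall risk P(Y=1) = π·p₁ + (1−π)·p₀ = 0.408×0.40652 + 0.592×0.14111 = 0.24939.
Under exogeneity, PAF = [P(Y=1) − p₀] / P(Y=1).
PAF = (0.24939 − 0.14111) / 0.24939 ≈ 0.4342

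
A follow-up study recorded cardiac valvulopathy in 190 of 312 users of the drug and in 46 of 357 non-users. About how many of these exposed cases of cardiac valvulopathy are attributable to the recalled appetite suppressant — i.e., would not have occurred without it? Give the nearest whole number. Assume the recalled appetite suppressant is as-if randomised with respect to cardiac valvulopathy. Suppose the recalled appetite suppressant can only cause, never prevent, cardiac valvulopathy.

about 150 cases

p₁ = P(outcome | exposed) = 190/312 = 0.60897
p₀ = P(outcome | unexposed) = 46/357 = 0.12885
PN = (p₁ − p₀)/p₁ = (0.60897 − 0.12885) / 0.60897 ≈ 0.78841.
Attributable cases ≈ PN × (exposed cases) = 0.78841 × 190 ≈ 149.80.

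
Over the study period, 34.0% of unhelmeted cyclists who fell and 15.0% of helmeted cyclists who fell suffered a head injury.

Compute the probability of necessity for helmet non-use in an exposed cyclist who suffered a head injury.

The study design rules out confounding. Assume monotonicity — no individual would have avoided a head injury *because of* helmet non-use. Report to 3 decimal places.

PN ≈ 0.559

p₁ = 0.34, p₀ = 0.15.
Under exogeneity and monotonicity, PN = (p₁ − p₀) / p₁.
PN = (0.34 − 0.15) / 0.34 = 0.19 / 0.34 ≈ 0.5588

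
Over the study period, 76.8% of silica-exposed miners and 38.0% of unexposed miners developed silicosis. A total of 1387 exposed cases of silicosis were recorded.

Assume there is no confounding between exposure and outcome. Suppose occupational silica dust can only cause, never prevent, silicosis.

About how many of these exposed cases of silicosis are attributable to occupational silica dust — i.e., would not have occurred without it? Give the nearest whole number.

p₁ = 0.768, p₀ = 0.38.
PN = (p₁ − p₀)/p₁ = (0.768 − 0.38) / 0.768 ≈ 0.50521.
Attributable cases ≈ PN × (exposed cases) = 0.50521 × 1387 ≈ 700.72.

about 701 cases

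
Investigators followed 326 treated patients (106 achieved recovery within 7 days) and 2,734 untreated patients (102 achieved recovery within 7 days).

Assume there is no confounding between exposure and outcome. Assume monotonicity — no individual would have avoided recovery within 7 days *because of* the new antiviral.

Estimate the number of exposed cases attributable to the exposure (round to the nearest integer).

p₁ = P(outcome | exposed) = 106/326 = 0.32515
p₀ = P(outcome | unexposed) = 102/2734 = 0.037308
PN = (p₁ − p₀)/p₁ = (0.32515 − 0.037308) / 0.32515 ≈ 0.88526.
Attributable cases ≈ PN × (exposed cases) = 0.88526 × 106 ≈ 93.84.

about 94 cases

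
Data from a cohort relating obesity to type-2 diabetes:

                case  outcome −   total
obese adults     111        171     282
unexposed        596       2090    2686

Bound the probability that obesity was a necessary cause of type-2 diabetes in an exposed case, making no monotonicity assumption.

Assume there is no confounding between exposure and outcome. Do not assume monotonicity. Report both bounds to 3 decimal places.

0.436 ≤ PN ≤ 1.000

p₁ = P(outcome | exposed) = 111/282 = 0.39362
p₀ = P(outcome | unexposed) = 596/2686 = 0.22189
Under exogeneity alone the bounds on PN are max{0,(p₁−p₀)/p₁} ≤ PN ≤ min{1,(1−p₀)/p₁}.
  lower = (p₁ − p₀)/p₁ = 0.17173 / 0.39362 ≈ 0.4363
  upper = min{1, (1 − p₀)/p₁} = 0.77811 / 0.39362 ≈ 1.9768 → capped at 1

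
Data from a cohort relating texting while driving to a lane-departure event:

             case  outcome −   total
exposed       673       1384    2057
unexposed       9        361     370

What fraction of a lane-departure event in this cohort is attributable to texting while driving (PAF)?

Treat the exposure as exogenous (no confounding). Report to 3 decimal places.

PAF ≈ 0.913

p₁ = P(outcome | exposed) = 673/2057 = 0.32718
p₀ = P(outcome | unexposed) = 9/370 = 0.024324
Exposure prevalence π = 2057/2427 = 0.84755; overall risk P(Y=1) = 0.28101.
Under exogeneity, PAF = [P(Y=1) − p₀]/P(Y=1).
PAF = (0.28101 − 0.024324) / 0.28101 ≈ 0.9134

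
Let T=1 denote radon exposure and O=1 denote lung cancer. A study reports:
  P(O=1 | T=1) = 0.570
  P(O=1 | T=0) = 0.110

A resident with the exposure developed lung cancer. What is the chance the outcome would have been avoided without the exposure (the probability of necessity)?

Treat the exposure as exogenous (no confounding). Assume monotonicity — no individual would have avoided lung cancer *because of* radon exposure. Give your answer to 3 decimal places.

PN ≈ 0.807

Let p₁ = 0.57, p₀ = 0.11.
Under exogeneity and monotonicity, PN = (p₁ − p₀) / p₁.
PN = (0.57 − 0.11) / 0.57 = 0.46 / 0.57 ≈ 0.8070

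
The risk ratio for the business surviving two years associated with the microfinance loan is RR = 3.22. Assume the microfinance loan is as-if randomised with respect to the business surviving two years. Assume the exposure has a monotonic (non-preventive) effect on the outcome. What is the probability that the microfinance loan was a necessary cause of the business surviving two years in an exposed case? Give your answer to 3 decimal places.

Under exogeneity and monotonicity, PN = (RR − 1) / RR = 1 − 1/RR.
PN = (3.22 − 1) / 3.22 = 2.22 / 3.22 ≈ 0.6894

PN ≈ 0.689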